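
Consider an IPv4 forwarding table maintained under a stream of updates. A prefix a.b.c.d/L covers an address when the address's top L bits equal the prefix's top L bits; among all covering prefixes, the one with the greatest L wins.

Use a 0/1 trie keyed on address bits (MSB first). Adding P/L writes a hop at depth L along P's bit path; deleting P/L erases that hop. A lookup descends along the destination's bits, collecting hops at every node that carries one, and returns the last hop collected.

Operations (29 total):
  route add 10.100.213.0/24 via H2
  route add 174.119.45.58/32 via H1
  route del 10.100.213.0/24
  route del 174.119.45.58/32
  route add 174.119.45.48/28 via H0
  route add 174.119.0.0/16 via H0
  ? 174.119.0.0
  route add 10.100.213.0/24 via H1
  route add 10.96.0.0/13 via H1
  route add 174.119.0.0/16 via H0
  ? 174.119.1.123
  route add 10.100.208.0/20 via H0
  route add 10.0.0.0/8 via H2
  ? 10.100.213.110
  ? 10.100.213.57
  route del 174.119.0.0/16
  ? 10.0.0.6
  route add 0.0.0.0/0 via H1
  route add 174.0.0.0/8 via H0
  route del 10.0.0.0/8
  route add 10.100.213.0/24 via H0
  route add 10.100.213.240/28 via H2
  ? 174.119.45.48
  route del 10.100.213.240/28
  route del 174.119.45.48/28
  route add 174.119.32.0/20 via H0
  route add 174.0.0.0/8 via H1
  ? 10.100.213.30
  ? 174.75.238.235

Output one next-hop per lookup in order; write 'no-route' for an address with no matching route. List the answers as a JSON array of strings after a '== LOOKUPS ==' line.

Trace:
  add 10.100.213.0/24 -> H2 at depth 24
  add 174.119.45.58/32 -> H1 at depth 32
  del 10.100.213.0/24 (clear depth 24)
  del 174.119.45.58/32 (clear depth 32)
  add 174.119.45.48/28 -> H0 at depth 28
  add 174.119.0.0/16 -> H0 at depth 16
  ? 174.119.0.0  path d0:-→d1:-→d2:-→d3:-→d4:-→d5:-→d6:-→d7:-→d8:-→d9:-→d10:-→d11:-→d12:-→d13:-→d14:-→d15:-→d16:H0→d17:-→d18:-  best=H0
  add 10.100.213.0/24 -> H1 at depth 24
  add 10.96.0.0/13 -> H1 at depth 13
  add 174.119.0.0/16 -> H0 at depth 16
  ? 174.119.1.123  path d0:-→d1:-→d2:-→d3:-→d4:-→d5:-→d6:-→d7:-→d8:-→d9:-→d10:-→d11:-→d12:-→d13:-→d14:-→d15:-→d16:H0→d17:-→d18:-  best=H0
  add 10.100.208.0/20 -> H0 at depth 20
  add 10.0.0.0/8 -> H2 at depth 8
  ? 10.100.213.110  path d0:-→d1:-→d2:-→d3:-→d4:-→d5:-→d6:-→d7:-→d8:H2→d9:-→d10:-→d11:-→d12:-→d13:H1→d14:-→d15:-→d16:-→d17:-→d18:-→d19:-→d20:H0→d21:-→d22:-→d23:-→d24:H1  best=H1
  ? 10.100.213.57  path d0:-→d1:-→d2:-→d3:-→d4:-→d5:-→d6:-→d7:-→d8:H2→d9:-→d10:-→d11:-→d12:-→d13:H1→d14:-→d15:-→d16:-→d17:-→d18:-→d19:-→d20:H0→d21:-→d22:-→d23:-→d24:H1  best=H1
  del 174.119.0.0/16 (clear depth 16)
  ? 10.0.0.6  path d0:-→d1:-→d2:-→d3:-→d4:-→d5:-→d6:-→d7:-→d8:H2→d9:-  best=H2
  add 0.0.0.0/0 -> H1 at depth 0
  add 174.0.0.0/8 -> H0 at depth 8
  del 10.0.0.0/8 (clear depth 8)
  add 10.100.213.0/24 -> H0 at depth 24
  add 10.100.213.240/28 -> H2 at depth 28
  ? 174.119.45.48  path d0:H1→d1:-→d2:-→d3:-→d4:-→d5:-→d6:-→d7:-→d8:H0→d9:-→d10:-→d11:-→d12:-→d13:-→d14:-→d15:-→d16:-→d17:-→d18:-→d19:-→d20:-→d21:-→d22:-→d23:-→d24:-→d25:-→d26:-→d27:-→d28:H0  best=H0
  del 10.100.213.240/28 (clear depth 28)
  del 174.119.45.48/28 (clear depth 28)
  add 174.119.32.0/20 -> H0 at depth 20
  add 174.0.0.0/8 -> H1 at depth 8
  ? 10.100.213.30  path d0:H1→d1:-→d2:-→d3:-→d4:-→d5:-→d6:-→d7:-→d8:-→d9:-→d10:-→d11:-→d12:-→d13:H1→d14:-→d15:-→d16:-→d17:-→d18:-→d19:-→d20:H0→d21:-→d22:-→d23:-→d24:H0  best=H0
  ? 174.75.238.235  path d0:H1→d1:-→d2:-→d3:-→d4:-→d5:-→d6:-→d7:-→d8:H1→d9:-→d10:-  best=H1

== LOOKUPS ==
["H0","H0","H1","H1","H2","H0","H0","H1"]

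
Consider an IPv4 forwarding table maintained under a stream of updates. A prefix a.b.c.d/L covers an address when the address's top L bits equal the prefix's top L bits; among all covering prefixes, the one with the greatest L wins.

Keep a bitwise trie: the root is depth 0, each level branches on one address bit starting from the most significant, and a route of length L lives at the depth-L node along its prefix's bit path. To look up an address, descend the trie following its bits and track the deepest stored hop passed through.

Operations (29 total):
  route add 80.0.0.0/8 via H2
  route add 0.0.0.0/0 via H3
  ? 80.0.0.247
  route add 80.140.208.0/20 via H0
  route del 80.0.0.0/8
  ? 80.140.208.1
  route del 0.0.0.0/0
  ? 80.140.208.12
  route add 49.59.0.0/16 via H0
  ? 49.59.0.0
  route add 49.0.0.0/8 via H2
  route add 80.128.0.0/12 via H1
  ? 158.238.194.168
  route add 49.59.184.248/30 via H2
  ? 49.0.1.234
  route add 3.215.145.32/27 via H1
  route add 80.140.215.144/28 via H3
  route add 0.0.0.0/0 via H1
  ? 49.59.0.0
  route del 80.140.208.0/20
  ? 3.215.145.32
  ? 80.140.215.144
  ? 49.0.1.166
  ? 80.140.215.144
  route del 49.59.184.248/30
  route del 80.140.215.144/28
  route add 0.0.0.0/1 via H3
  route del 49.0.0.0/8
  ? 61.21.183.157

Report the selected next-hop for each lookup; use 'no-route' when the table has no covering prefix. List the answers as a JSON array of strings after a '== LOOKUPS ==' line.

Trace:
  + 80.0.0.0/8 (H2) depth=8
  + 0.0.0.0/0 (H3) depth=0
  lookup 80.0.0.247: bits 01010000 walk d0:H3→d1:-→d2:-→d3:-→d4:-→d5:-→d6:-→d7:-→d8:H2 -> H2
  + 80.140.208.0/20 (H0) depth=20
  - 80.0.0.0/8 clear@8
  lookup 80.140.208.1: bits 01010000100011001101 walk d0:H3→d1:-→d2:-→d3:-→d4:-→d5:-→d6:-→d7:-→d8:-→d9:-→d10:-→d11:-→d12:-→d13:-→d14:-→d15:-→d16:-→d17:-→d18:-→d19:-→d20:H0 -> H0
  - 0.0.0.0/0 clear@0
  lookup 80.140.208.12: bits 01010000100011001101 walk d0:-→d1:-→d2:-→d3:-→d4:-→d5:-→d6:-→d7:-→d8:-→d9:-→d10:-→d11:-→d12:-→d13:-→d14:-→d15:-→d16:-→d17:-→d18:-→d19:-→d20:H0 -> H0
  + 49.59.0.0/16 (H0) depth=16
  lookup 49.59.0.0: bits 0011000100111011 walk d0:-→d1:-→d2:-→d3:-→d4:-→d5:-→d6:-→d7:-→d8:-→d9:-→d10:-→d11:-→d12:-→d13:-→d14:-→d15:-→d16:H0 -> H0
  + 49.0.0.0/8 (H2) depth=8
  + 80.128.0.0/12 (H1) depth=12
  lookup 158.238.194.168: bits ε walk d0:- -> no-route
  + 49.59.184.248/30 (H2) depth=30
  lookup 49.0.1.234: bits 0011000100 walk d0:-→d1:-→d2:-→d3:-→d4:-→d5:-→d6:-→d7:-→d8:H2→d9:-→d10:- -> H2
  + 3.215.145.32/27 (H1) depth=27
  + 80.140.215.144/28 (H3) depth=28
  + 0.0.0.0/0 (H1) depth=0
  lookup 49.59.0.0: bits 0011000100111011 walk d0:H1→d1:-→d2:-→d3:-→d4:-→d5:-→d6:-→d7:-→d8:H2→d9:-→d10:-→d11:-→d12:-→d13:-→d14:-→d15:-→d16:H0 -> H0
  - 80.140.208.0/20 clear@20
  lookup 3.215.145.32: bits 000000111101011110010001001 walk d0:H1→d1:-→d2:-→d3:-→d4:-→d5:-→d6:-→d7:-→d8:-→d9:-→d10:-→d11:-→d12:-→d13:-→d14:-→d15:-→d16:-→d17:-→d18:-→d19:-→d20:-→d21:-→d22:-→d23:-→d24:-→d25:-→d26:-→d27:H1 -> H1
  lookup 80.140.215.144: bits 0101000010001100110101111001 walk d0:H1→d1:-→d2:-→d3:-→d4:-→d5:-→d6:-→d7:-→d8:-→d9:-→d10:-→d11:-→d12:H1→d13:-→d14:-→d15:-→d16:-→d17:-→d18:-→d19:-→d20:-→d21:-→d22:-→d23:-→d24:-→d25:-→d26:-→d27:-→d28:H3 -> H3
  lookup 49.0.1.166: bits 0011000100 walk d0:H1→d1:-→d2:-→d3:-→d4:-→d5:-→d6:-→d7:-→d8:H2→d9:-→d10:- -> H2
  lookup 80.140.215.144: bits 0101000010001100110101111001 walk d0:H1→d1:-→d2:-→d3:-→d4:-→d5:-→d6:-→d7:-→d8:-→d9:-→d10:-→d11:-→d12:H1→d13:-→d14:-→d15:-→d16:-→d17:-→d18:-→d19:-→d20:-→d21:-→d22:-→d23:-→d24:-→d25:-→d26:-→d27:-→d28:H3 -> H3
  - 49.59.184.248/30 clear@30
  - 80.140.215.144/28 clear@28
  + 0.0.0.0/1 (H3) depth=1
  - 49.0.0.0/8 clear@8
  lookup 61.21.183.157: bits 0011 walk d0:H1→d1:H3→d2:-→d3:-→d4:- -> H3

== LOOKUPS ==
["H2","H0","H0","H0","no-route","H2","H0","H1","H3","H2","H3","H3"]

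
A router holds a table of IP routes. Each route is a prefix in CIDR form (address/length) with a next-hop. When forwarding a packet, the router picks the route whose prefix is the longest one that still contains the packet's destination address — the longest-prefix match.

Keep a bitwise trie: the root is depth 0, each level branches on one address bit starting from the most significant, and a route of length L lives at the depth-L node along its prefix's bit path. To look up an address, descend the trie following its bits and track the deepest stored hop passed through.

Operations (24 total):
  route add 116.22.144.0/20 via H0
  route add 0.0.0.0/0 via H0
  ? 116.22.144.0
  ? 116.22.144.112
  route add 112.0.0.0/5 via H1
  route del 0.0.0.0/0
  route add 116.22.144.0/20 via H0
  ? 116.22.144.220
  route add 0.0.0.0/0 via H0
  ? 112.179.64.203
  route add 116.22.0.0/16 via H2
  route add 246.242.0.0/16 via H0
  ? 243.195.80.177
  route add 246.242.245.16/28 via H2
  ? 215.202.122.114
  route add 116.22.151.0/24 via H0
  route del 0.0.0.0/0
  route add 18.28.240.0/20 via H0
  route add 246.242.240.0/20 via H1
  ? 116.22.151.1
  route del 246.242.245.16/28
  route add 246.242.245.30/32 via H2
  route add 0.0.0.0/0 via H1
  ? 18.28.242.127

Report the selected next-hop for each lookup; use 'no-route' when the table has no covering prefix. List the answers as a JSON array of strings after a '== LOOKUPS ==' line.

Apply in order:
  + 116.22.144.0/20 (H0) depth=20
  + 0.0.0.0/0 (H0) depth=0
  Q 116.22.144.0: descend 01110100000101101001 ; hops seen [H0,H0] ; pick H0
  Q 116.22.144.112: descend 01110100000101101001 ; hops seen [H0,H0] ; pick H0
  + 112.0.0.0/5 (H1) depth=5
  - 0.0.0.0/0 clear@0
  + 116.22.144.0/20 (H0) depth=20
  Q 116.22.144.220: descend 01110100000101101001 ; hops seen [H1,H0] ; pick H0
  + 0.0.0.0/0 (H0) depth=0
  Q 112.179.64.203: descend 01110 ; hops seen [H0,H1] ; pick H1
  + 116.22.0.0/16 (H2) depth=16
  + 246.242.0.0/16 (H0) depth=16
  Q 243.195.80.177: descend 11110 ; hops seen [H0] ; pick H0
  + 246.242.245.16/28 (H2) depth=28
  Q 215.202.122.114: descend 11 ; hops seen [H0] ; pick H0
  + 116.22.151.0/24 (H0) depth=24
  - 0.0.0.0/0 clear@0
  + 18.28.240.0/20 (H0) depth=20
  + 246.242.240.0/20 (H1) depth=20
  Q 116.22.151.1: descend 011101000001011010010111 ; hops seen [H1,H2,H0,H0] ; pick H0
  - 246.242.245.16/28 clear@28
  + 246.242.245.30/32 (H2) depth=32
  + 0.0.0.0/0 (H1) depth=0
  Q 18.28.242.127: descend 00010010000111001111 ; hops seen [H1,H0] ; pick H0

== LOOKUPS ==
["H0","H0","H0","H1","H0","H0","H0","H0"]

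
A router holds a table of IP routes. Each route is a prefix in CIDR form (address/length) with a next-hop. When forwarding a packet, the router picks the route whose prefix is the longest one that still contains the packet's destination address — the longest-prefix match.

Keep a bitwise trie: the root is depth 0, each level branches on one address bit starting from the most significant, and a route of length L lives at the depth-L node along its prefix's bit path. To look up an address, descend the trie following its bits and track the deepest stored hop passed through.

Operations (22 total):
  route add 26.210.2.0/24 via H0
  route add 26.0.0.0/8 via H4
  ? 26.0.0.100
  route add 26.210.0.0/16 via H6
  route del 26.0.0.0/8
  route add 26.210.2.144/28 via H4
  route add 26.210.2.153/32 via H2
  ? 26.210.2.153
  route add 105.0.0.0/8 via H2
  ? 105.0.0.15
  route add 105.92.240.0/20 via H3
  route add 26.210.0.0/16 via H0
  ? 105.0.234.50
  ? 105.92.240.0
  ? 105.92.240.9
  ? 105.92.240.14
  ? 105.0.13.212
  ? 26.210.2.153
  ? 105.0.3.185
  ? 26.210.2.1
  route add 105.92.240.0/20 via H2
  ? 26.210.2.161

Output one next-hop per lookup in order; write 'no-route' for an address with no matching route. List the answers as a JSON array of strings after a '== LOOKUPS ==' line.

Apply in order:
  + 26.210.2.0/24 (H0) depth=24
  + 26.0.0.0/8 (H4) depth=8
  lookup 26.0.0.100: bits 00011010 walk d0:-→d1:-→d2:-→d3:-→d4:-→d5:-→d6:-→d7:-→d8:H4 -> H4
  + 26.210.0.0/16 (H6) depth=16
  - 26.0.0.0/8 clear@8
  + 26.210.2.144/28 (H4) depth=28
  + 26.210.2.153/32 (H2) depth=32
  lookup 26.210.2.153: bits 00011010110100100000001010011001 walk d0:-→d1:-→d2:-→d3:-→d4:-→d5:-→d6:-→d7:-→d8:-→d9:-→d10:-→d11:-→d12:-→d13:-→d14:-→d15:-→d16:H6→d17:-→d18:-→d19:-→d20:-→d21:-→d22:-→d23:-→d24:H0→d25:-→d26:-→d27:-→d28:H4→d29:-→d30:-→d31:-→d32:H2 -> H2
  + 105.0.0.0/8 (H2) depth=8
  lookup 105.0.0.15: bits 01101001 walk d0:-→d1:-→d2:-→d3:-→d4:-→d5:-→d6:-→d7:-→d8:H2 -> H2
  + 105.92.240.0/20 (H3) depth=20
  + 26.210.0.0/16 (H0) depth=16
  lookup 105.0.234.50: bits 011010010 walk d0:-→d1:-→d2:-→d3:-→d4:-→d5:-→d6:-→d7:-→d8:H2→d9:- -> H2
  lookup 105.92.240.0: bits 01101001010111001111 walk d0:-→d1:-→d2:-→d3:-→d4:-→d5:-→d6:-→d7:-→d8:H2→d9:-→d10:-→d11:-→d12:-→d13:-→d14:-→d15:-→d16:-→d17:-→d18:-→d19:-→d20:H3 -> H3
  lookup 105.92.240.9: bits 01101001010111001111 walk d0:-→d1:-→d2:-→d3:-→d4:-→d5:-→d6:-→d7:-→d8:H2→d9:-→d10:-→d11:-→d12:-→d13:-→d14:-→d15:-→d16:-→d17:-→d18:-→d19:-→d20:H3 -> H3
  lookup 105.92.240.14: bits 01101001010111001111 walk d0:-→d1:-→d2:-→d3:-→d4:-→d5:-→d6:-→d7:-→d8:H2→d9:-→d10:-→d11:-→d12:-→d13:-→d14:-→d15:-→d16:-→d17:-→d18:-→d19:-→d20:H3 -> H3
  lookup 105.0.13.212: bits 011010010 walk d0:-→d1:-→d2:-→d3:-→d4:-→d5:-→d6:-→d7:-→d8:H2→d9:- -> H2
  lookup 26.210.2.153: bits 00011010110100100000001010011001 walk d0:-→d1:-→d2:-→d3:-→d4:-→d5:-→d6:-→d7:-→d8:-→d9:-→d10:-→d11:-→d12:-→d13:-→d14:-→d15:-→d16:H0→d17:-→d18:-→d19:-→d20:-→d21:-→d22:-→d23:-→d24:H0→d25:-→d26:-→d27:-→d28:H4→d29:-→d30:-→d31:-→d32:H2 -> H2
  lookup 105.0.3.185: bits 011010010 walk d0:-→d1:-→d2:-→d3:-→d4:-→d5:-→d6:-→d7:-→d8:H2→d9:- -> H2
  lookup 26.210.2.1: bits 000110101101001000000010 walk d0:-→d1:-→d2:-→d3:-→d4:-→d5:-→d6:-→d7:-→d8:-→d9:-→d10:-→d11:-→d12:-→d13:-→d14:-→d15:-→d16:H0→d17:-→d18:-→d19:-→d20:-→d21:-→d22:-→d23:-→d24:H0 -> H0
  + 105.92.240.0/20 (H2) depth=20
  lookup 26.210.2.161: bits 00011010110100100000001010 walk d0:-→d1:-→d2:-→d3:-→d4:-→d5:-→d6:-→d7:-→d8:-→d9:-→d10:-→d11:-→d12:-→d13:-→d14:-→d15:-→d16:H0→d17:-→d18:-→d19:-→d20:-→d21:-→d22:-→d23:-→d24:H0→d25:-→d26:- -> H0

== LOOKUPS ==
["H4","H2","H2","H2","H3","H3","H3","H2","H2","H2","H0","H0"]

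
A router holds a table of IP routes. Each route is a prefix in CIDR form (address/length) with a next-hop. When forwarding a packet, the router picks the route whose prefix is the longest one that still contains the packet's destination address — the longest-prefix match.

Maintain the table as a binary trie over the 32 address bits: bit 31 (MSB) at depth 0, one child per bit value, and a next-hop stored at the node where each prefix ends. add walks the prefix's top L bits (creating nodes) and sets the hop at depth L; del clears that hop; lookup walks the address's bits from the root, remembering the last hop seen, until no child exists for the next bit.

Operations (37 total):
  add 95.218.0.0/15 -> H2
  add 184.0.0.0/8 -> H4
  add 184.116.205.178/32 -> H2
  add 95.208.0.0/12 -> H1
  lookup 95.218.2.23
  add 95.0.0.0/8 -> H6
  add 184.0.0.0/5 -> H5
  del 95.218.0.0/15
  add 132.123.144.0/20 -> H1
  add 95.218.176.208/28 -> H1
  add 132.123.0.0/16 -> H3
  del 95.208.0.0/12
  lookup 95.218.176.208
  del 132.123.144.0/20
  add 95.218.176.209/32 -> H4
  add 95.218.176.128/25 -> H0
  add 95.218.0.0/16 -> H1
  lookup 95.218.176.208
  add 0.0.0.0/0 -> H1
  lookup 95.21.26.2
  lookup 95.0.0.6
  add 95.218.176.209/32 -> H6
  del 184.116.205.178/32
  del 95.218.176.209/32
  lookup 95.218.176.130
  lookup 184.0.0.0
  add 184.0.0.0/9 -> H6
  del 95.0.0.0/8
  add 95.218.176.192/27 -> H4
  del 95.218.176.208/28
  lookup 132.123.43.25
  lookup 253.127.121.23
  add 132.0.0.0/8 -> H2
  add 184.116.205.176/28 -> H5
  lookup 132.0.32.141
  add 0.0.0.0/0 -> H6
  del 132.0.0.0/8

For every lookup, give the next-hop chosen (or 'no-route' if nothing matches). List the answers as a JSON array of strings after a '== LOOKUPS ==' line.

Process each operation:
  add 95.218.0.0/15 -> H2 at depth 15
  add 184.0.0.0/8 -> H4 at depth 8
  add 184.116.205.178/32 -> H2 at depth 32
  add 95.208.0.0/12 -> H1 at depth 12
  ? 95.218.2.23  path d0:-→d1:-→d2:-→d3:-→d4:-→d5:-→d6:-→d7:-→d8:-→d9:-→d10:-→d11:-→d12:H1→d13:-→d14:-→d15:H2  best=H2
  add 95.0.0.0/8 -> H6 at depth 8
  add 184.0.0.0/5 -> H5 at depth 5
  - 95.218.0.0/15 clear@15
  add 132.123.144.0/20 -> H1 at depth 20
  add 95.218.176.208/28 -> H1 at depth 28
  add 132.123.0.0/16 -> H3 at depth 16
  - 95.208.0.0/12 clear@12
  ? 95.218.176.208  path d0:-→d1:-→d2:-→d3:-→d4:-→d5:-→d6:-→d7:-→d8:H6→d9:-→d10:-→d11:-→d12:-→d13:-→d14:-→d15:-→d16:-→d17:-→d18:-→d19:-→d20:-→d21:-→d22:-→d23:-→d24:-→d25:-→d26:-→d27:-→d28:H1  best=H1
  - 132.123.144.0/20 clear@20
  add 95.218.176.209/32 -> H4 at depth 32
  add 95.218.176.128/25 -> H0 at depth 25
  add 95.218.0.0/16 -> H1 at depth 16
  ? 95.218.176.208  path d0:-→d1:-→d2:-→d3:-→d4:-→d5:-→d6:-→d7:-→d8:H6→d9:-→d10:-→d11:-→d12:-→d13:-→d14:-→d15:-→d16:H1→d17:-→d18:-→d19:-→d20:-→d21:-→d22:-→d23:-→d24:-→d25:H0→d26:-→d27:-→d28:H1→d29:-→d30:-→d31:-  best=H1
  add 0.0.0.0/0 -> H1 at depth 0
  ? 95.21.26.2  path d0:H1→d1:-→d2:-→d3:-→d4:-→d5:-→d6:-→d7:-→d8:H6  best=H6
  ? 95.0.0.6  path d0:H1→d1:-→d2:-→d3:-→d4:-→d5:-→d6:-→d7:-→d8:H6  best=H6
  add 95.218.176.209/32 -> H6 at depth 32
  - 184.116.205.178/32 clear@32
  - 95.218.176.209/32 clear@32
  ? 95.218.176.130  path d0:H1→d1:-→d2:-→d3:-→d4:-→d5:-→d6:-→d7:-→d8:H6→d9:-→d10:-→d11:-→d12:-→d13:-→d14:-→d15:-→d16:H1→d17:-→d18:-→d19:-→d20:-→d21:-→d22:-→d23:-→d24:-→d25:H0  best=H0
  ? 184.0.0.0  path d0:H1→d1:-→d2:-→d3:-→d4:-→d5:H5→d6:-→d7:-→d8:H4→d9:-  best=H4
  add 184.0.0.0/9 -> H6 at depth 9
  - 95.0.0.0/8 clear@8
  add 95.218.176.192/27 -> H4 at depth 27
  - 95.218.176.208/28 clear@28
  ? 132.123.43.25  path d0:H1→d1:-→d2:-→d3:-→d4:-→d5:-→d6:-→d7:-→d8:-→d9:-→d10:-→d11:-→d12:-→d13:-→d14:-→d15:-→d16:H3  best=H3
  ? 253.127.121.23  path d0:H1→d1:-  best=H1
  add 132.0.0.0/8 -> H2 at depth 8
  add 184.116.205.176/28 -> H5 at depth 28
  ? 132.0.32.141  path d0:H1→d1:-→d2:-→d3:-→d4:-→d5:-→d6:-→d7:-→d8:H2→d9:-  best=H2
  add 0.0.0.0/0 -> H6 at depth 0
  - 132.0.0.0/8 clear@8

== LOOKUPS ==
["H2","H1","H1","H6","H6","H0","H4","H3","H1","H2"]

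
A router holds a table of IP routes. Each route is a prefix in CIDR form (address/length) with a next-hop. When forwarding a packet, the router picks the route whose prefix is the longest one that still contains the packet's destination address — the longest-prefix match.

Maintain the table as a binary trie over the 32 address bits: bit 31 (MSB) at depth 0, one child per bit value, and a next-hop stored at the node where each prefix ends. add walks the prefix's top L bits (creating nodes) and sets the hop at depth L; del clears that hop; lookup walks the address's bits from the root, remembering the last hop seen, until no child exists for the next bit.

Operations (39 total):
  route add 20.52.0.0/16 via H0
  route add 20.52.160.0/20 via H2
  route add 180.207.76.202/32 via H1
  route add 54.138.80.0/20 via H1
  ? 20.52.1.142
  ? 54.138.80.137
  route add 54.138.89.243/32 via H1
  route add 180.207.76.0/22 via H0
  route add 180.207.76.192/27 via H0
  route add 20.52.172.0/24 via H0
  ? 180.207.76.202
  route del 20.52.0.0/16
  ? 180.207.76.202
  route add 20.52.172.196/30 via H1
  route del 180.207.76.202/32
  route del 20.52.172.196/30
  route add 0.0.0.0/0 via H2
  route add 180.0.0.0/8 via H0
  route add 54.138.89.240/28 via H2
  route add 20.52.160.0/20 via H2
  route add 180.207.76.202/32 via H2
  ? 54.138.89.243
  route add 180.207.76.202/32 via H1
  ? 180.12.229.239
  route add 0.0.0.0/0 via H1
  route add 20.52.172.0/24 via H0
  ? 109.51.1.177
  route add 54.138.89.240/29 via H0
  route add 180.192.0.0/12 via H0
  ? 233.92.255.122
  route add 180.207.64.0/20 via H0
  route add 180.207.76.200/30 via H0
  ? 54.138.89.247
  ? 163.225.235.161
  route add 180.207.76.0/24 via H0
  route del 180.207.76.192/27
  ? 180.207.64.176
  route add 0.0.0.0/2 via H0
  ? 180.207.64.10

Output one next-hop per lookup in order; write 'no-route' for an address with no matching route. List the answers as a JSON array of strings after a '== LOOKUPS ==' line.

Trace:
  + 20.52.0.0/16 (H0) depth=16
  + 20.52.160.0/20 (H2) depth=20
  + 180.207.76.202/32 (H1) depth=32
  + 54.138.80.0/20 (H1) depth=20
  lookup 20.52.1.142: bits 0001010000110100 walk d0:-→d1:-→d2:-→d3:-→d4:-→d5:-→d6:-→d7:-→d8:-→d9:-→d10:-→d11:-→d12:-→d13:-→d14:-→d15:-→d16:H0 -> H0
  lookup 54.138.80.137: bits 00110110100010100101 walk d0:-→d1:-→d2:-→d3:-→d4:-→d5:-→d6:-→d7:-→d8:-→d9:-→d10:-→d11:-→d12:-→d13:-→d14:-→d15:-→d16:-→d17:-→d18:-→d19:-→d20:H1 -> H1
  + 54.138.89.243/32 (H1) depth=32
  + 180.207.76.0/22 (H0) depth=22
  + 180.207.76.192/27 (H0) depth=27
  + 20.52.172.0/24 (H0) depth=24
  lookup 180.207.76.202: bits 10110100110011110100110011001010 walk d0:-→d1:-→d2:-→d3:-→d4:-→d5:-→d6:-→d7:-→d8:-→d9:-→d10:-→d11:-→d12:-→d13:-→d14:-→d15:-→d16:-→d17:-→d18:-→d19:-→d20:-→d21:-→d22:H0→d23:-→d24:-→d25:-→d26:-→d27:H0→d28:-→d29:-→d30:-→d31:-→d32:H1 -> H1
  del 20.52.0.0/16 (clear depth 16)
  lookup 180.207.76.202: bits 10110100110011110100110011001010 walk d0:-→d1:-→d2:-→d3:-→d4:-→d5:-→d6:-→d7:-→d8:-→d9:-→d10:-→d11:-→d12:-→d13:-→d14:-→d15:-→d16:-→d17:-→d18:-→d19:-→d20:-→d21:-→d22:H0→d23:-→d24:-→d25:-→d26:-→d27:H0→d28:-→d29:-→d30:-→d31:-→d32:H1 -> H1
  + 20.52.172.196/30 (H1) depth=30
  del 180.207.76.202/32 (clear depth 32)
  del 20.52.172.196/30 (clear depth 30)
  + 0.0.0.0/0 (H2) depth=0
  + 180.0.0.0/8 (H0) depth=8
  + 54.138.89.240/28 (H2) depth=28
  + 20.52.160.0/20 (H2) depth=20
  + 180.207.76.202/32 (H2) depth=32
  lookup 54.138.89.243: bits 00110110100010100101100111110011 walk d0:H2→d1:-→d2:-→d3:-→d4:-→d5:-→d6:-→d7:-→d8:-→d9:-→d10:-→d11:-→d12:-→d13:-→d14:-→d15:-→d16:-→d17:-→d18:-→d19:-→d20:H1→d21:-→d22:-→d23:-→d24:-→d25:-→d26:-→d27:-→d28:H2→d29:-→d30:-→d31:-→d32:H1 -> H1
  + 180.207.76.202/32 (H1) depth=32
  lookup 180.12.229.239: bits 10110100 walk d0:H2→d1:-→d2:-→d3:-→d4:-→d5:-→d6:-→d7:-→d8:H0 -> H0
  + 0.0.0.0/0 (H1) depth=0
  + 20.52.172.0/24 (H0) depth=24
  lookup 109.51.1.177: bits 0 walk d0:H1→d1:- -> H1
  + 54.138.89.240/29 (H0) depth=29
  + 180.192.0.0/12 (H0) depth=12
  lookup 233.92.255.122: bits 1 walk d0:H1→d1:- -> H1
  + 180.207.64.0/20 (H0) depth=20
  + 180.207.76.200/30 (H0) depth=30
  lookup 54.138.89.247: bits 00110110100010100101100111110 walk d0:H1→d1:-→d2:-→d3:-→d4:-→d5:-→d6:-→d7:-→d8:-→d9:-→d10:-→d11:-→d12:-→d13:-→d14:-→d15:-→d16:-→d17:-→d18:-→d19:-→d20:H1→d21:-→d22:-→d23:-→d24:-→d25:-→d26:-→d27:-→d28:H2→d29:H0 -> H0
  lookup 163.225.235.161: bits 101 walk d0:H1→d1:-→d2:-→d3:- -> H1
  + 180.207.76.0/24 (H0) depth=24
  del 180.207.76.192/27 (clear depth 27)
  lookup 180.207.64.176: bits 10110100110011110100 walk d0:H1→d1:-→d2:-→d3:-→d4:-→d5:-→d6:-→d7:-→d8:H0→d9:-→d10:-→d11:-→d12:H0→d13:-→d14:-→d15:-→d16:-→d17:-→d18:-→d19:-→d20:H0 -> H0
  + 0.0.0.0/2 (H0) depth=2
  lookup 180.207.64.10: bits 10110100110011110100 walk d0:H1→d1:-→d2:-→d3:-→d4:-→d5:-→d6:-→d7:-→d8:H0→d9:-→d10:-→d11:-→d12:H0→d13:-→d14:-→d15:-→d16:-→d17:-→d18:-→d19:-→d20:H0 -> H0

== LOOKUPS ==
["H0","H1","H1","H1","H1","H0","H1","H1","H0","H1","H0","H0"]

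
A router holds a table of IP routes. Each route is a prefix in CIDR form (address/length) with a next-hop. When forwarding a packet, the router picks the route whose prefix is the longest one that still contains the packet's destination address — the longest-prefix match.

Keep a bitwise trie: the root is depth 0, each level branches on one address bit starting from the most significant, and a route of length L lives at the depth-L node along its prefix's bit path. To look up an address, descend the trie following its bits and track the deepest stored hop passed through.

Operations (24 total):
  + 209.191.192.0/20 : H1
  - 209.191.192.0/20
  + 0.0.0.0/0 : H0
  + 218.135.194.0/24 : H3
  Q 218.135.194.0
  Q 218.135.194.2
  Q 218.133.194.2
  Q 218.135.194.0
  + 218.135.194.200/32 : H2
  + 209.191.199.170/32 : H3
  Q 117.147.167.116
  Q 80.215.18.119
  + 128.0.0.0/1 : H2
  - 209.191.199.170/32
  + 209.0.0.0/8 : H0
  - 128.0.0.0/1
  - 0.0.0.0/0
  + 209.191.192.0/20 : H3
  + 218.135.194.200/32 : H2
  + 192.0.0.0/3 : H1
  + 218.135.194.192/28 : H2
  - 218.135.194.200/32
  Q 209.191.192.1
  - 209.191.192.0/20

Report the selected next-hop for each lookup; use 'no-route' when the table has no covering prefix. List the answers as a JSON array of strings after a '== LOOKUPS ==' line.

Trace:
  + 209.191.192.0/20 (H1) depth=20
  del 209.191.192.0/20 (clear depth 20)
  + 0.0.0.0/0 (H0) depth=0
  + 218.135.194.0/24 (H3) depth=24
  Q 218.135.194.0: descend 110110101000011111000010 ; hops seen [H0,H3] ; pick H3
  Q 218.135.194.2: descend 110110101000011111000010 ; hops seen [H0,H3] ; pick H3
  Q 218.133.194.2: descend 11011010100001 ; hops seen [H0] ; pick H0
  Q 218.135.194.0: descend 110110101000011111000010 ; hops seen [H0,H3] ; pick H3
  + 218.135.194.200/32 (H2) depth=32
  + 209.191.199.170/32 (H3) depth=32
  Q 117.147.167.116: descend ε ; hops seen [H0] ; pick H0
  Q 80.215.18.119: descend ε ; hops seen [H0] ; pick H0
  + 128.0.0.0/1 (H2) depth=1
  del 209.191.199.170/32 (clear depth 32)
  + 209.0.0.0/8 (H0) depth=8
  del 128.0.0.0/1 (clear depth 1)
  del 0.0.0.0/0 (clear depth 0)
  + 209.191.192.0/20 (H3) depth=20
  + 218.135.194.200/32 (H2) depth=32
  + 192.0.0.0/3 (H1) depth=3
  + 218.135.194.192/28 (H2) depth=28
  del 218.135.194.200/32 (clear depth 32)
  Q 209.191.192.1: descend 110100011011111111000 ; hops seen [H1,H0,H3] ; pick H3
  del 209.191.192.0/20 (clear depth 20)

== LOOKUPS ==
["H3","H3","H0","H3","H0","H0","H3"]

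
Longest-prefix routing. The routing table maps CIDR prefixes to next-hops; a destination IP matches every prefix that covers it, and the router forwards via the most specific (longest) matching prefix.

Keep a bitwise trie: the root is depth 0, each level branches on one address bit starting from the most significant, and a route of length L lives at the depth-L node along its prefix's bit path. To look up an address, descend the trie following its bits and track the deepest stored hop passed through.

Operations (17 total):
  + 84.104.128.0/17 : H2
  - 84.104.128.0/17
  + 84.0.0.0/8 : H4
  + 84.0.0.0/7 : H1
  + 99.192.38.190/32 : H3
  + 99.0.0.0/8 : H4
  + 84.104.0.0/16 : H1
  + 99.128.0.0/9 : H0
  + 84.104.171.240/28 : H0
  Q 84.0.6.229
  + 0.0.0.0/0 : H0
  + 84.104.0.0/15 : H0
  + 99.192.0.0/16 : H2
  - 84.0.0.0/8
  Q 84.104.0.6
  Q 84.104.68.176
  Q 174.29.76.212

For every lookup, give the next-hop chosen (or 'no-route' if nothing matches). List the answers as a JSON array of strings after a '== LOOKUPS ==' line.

Apply in order:
  + 84.104.128.0/17 (H2) depth=17
  - 84.104.128.0/17 clear@17
  + 84.0.0.0/8 (H4) depth=8
  + 84.0.0.0/7 (H1) depth=7
  + 99.192.38.190/32 (H3) depth=32
  + 99.0.0.0/8 (H4) depth=8
  + 84.104.0.0/16 (H1) depth=16
  + 99.128.0.0/9 (H0) depth=9
  + 84.104.171.240/28 (H0) depth=28
  ? 84.0.6.229  path d0:-→d1:-→d2:-→d3:-→d4:-→d5:-→d6:-→d7:H1→d8:H4→d9:-  best=H4
  + 0.0.0.0/0 (H0) depth=0
  + 84.104.0.0/15 (H0) depth=15
  + 99.192.0.0/16 (H2) depth=16
  - 84.0.0.0/8 clear@8
  ? 84.104.0.6  path d0:H0→d1:-→d2:-→d3:-→d4:-→d5:-→d6:-→d7:H1→d8:-→d9:-→d10:-→d11:-→d12:-→d13:-→d14:-→d15:H0→d16:H1  best=H1
  ? 84.104.68.176  path d0:H0→d1:-→d2:-→d3:-→d4:-→d5:-→d6:-→d7:H1→d8:-→d9:-→d10:-→d11:-→d12:-→d13:-→d14:-→d15:H0→d16:H1  best=H1
  ? 174.29.76.212  path d0:H0  best=H0

== LOOKUPS ==
["H4","H1","H1","H0"]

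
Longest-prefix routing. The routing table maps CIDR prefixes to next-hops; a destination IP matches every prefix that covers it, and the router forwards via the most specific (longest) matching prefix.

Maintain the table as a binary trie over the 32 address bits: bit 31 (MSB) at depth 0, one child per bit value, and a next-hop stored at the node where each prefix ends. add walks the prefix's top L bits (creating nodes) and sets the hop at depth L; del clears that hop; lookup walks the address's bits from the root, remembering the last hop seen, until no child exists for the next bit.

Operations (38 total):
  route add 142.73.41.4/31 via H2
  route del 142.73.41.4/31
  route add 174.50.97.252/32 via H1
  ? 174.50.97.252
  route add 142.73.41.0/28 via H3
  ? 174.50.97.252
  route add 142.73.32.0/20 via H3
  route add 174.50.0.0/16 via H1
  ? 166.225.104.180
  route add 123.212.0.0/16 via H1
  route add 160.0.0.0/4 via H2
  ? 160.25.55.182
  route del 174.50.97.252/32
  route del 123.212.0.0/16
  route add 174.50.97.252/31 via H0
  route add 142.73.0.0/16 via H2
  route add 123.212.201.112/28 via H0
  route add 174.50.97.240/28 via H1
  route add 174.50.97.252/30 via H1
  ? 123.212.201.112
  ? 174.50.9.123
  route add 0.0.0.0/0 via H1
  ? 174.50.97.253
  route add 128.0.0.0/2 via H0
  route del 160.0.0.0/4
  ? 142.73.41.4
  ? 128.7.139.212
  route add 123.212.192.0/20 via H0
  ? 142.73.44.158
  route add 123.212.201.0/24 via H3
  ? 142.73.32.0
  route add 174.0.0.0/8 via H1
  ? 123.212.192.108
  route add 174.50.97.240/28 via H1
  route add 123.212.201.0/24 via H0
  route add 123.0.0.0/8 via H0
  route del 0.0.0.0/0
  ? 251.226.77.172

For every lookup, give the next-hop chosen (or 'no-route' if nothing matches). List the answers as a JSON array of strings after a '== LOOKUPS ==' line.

Process each operation:
  add 142.73.41.4/31 -> H2 at depth 31
  del 142.73.41.4/31 (clear depth 31)
  add 174.50.97.252/32 -> H1 at depth 32
  lookup 174.50.97.252: bits 10101110001100100110000111111100 walk d0:-→d1:-→d2:-→d3:-→d4:-→d5:-→d6:-→d7:-→d8:-→d9:-→d10:-→d11:-→d12:-→d13:-→d14:-→d15:-→d16:-→d17:-→d18:-→d19:-→d20:-→d21:-→d22:-→d23:-→d24:-→d25:-→d26:-→d27:-→d28:-→d29:-→d30:-→d31:-→d32:H1 -> H1
  add 142.73.41.0/28 -> H3 at depth 28
  lookup 174.50.97.252: bits 10101110001100100110000111111100 walk d0:-→d1:-→d2:-→d3:-→d4:-→d5:-→d6:-→d7:-→d8:-→d9:-→d10:-→d11:-→d12:-→d13:-→d14:-→d15:-→d16:-→d17:-→d18:-→d19:-→d20:-→d21:-→d22:-→d23:-→d24:-→d25:-→d26:-→d27:-→d28:-→d29:-→d30:-→d31:-→d32:H1 -> H1
  add 142.73.32.0/20 -> H3 at depth 20
  add 174.50.0.0/16 -> H1 at depth 16
  lookup 166.225.104.180: bits 1010 walk d0:-→d1:-→d2:-→d3:-→d4:- -> no-route
  add 123.212.0.0/16 -> H1 at depth 16
  add 160.0.0.0/4 -> H2 at depth 4
  lookup 160.25.55.182: bits 1010 walk d0:-→d1:-→d2:-→d3:-→d4:H2 -> H2
  del 174.50.97.252/32 (clear depth 32)
  del 123.212.0.0/16 (clear depth 16)
  add 174.50.97.252/31 -> H0 at depth 31
  add 142.73.0.0/16 -> H2 at depth 16
  add 123.212.201.112/28 -> H0 at depth 28
  add 174.50.97.240/28 -> H1 at depth 28
  add 174.50.97.252/30 -> H1 at depth 30
  lookup 123.212.201.112: bits 0111101111010100110010010111 walk d0:-→d1:-→d2:-→d3:-→d4:-→d5:-→d6:-→d7:-→d8:-→d9:-→d10:-→d11:-→d12:-→d13:-→d14:-→d15:-→d16:-→d17:-→d18:-→d19:-→d20:-→d21:-→d22:-→d23:-→d24:-→d25:-→d26:-→d27:-→d28:H0 -> H0
  lookup 174.50.9.123: bits 10101110001100100 walk d0:-→d1:-→d2:-→d3:-→d4:H2→d5:-→d6:-→d7:-→d8:-→d9:-→d10:-→d11:-→d12:-→d13:-→d14:-→d15:-→d16:H1→d17:- -> H1
  add 0.0.0.0/0 -> H1 at depth 0
  lookup 174.50.97.253: bits 1010111000110010011000011111110 walk d0:H1→d1:-→d2:-→d3:-→d4:H2→d5:-→d6:-→d7:-→d8:-→d9:-→d10:-→d11:-→d12:-→d13:-→d14:-→d15:-→d16:H1→d17:-→d18:-→d19:-→d20:-→d21:-→d22:-→d23:-→d24:-→d25:-→d26:-→d27:-→d28:H1→d29:-→d30:H1→d31:H0 -> H0
  add 128.0.0.0/2 -> H0 at depth 2
  del 160.0.0.0/4 (clear depth 4)
  lookup 142.73.41.4: bits 1000111001001001001010010000010 walk d0:H1→d1:-→d2:H0→d3:-→d4:-→d5:-→d6:-→d7:-→d8:-→d9:-→d10:-→d11:-→d12:-→d13:-→d14:-→d15:-→d16:H2→d17:-→d18:-→d19:-→d20:H3→d21:-→d22:-→d23:-→d24:-→d25:-→d26:-→d27:-→d28:H3→d29:-→d30:-→d31:- -> H3
  lookup 128.7.139.212: bits 1000 walk d0:H1→d1:-→d2:H0→d3:-→d4:- -> H0
  add 123.212.192.0/20 -> H0 at depth 20
  lookup 142.73.44.158: bits 100011100100100100101 walk d0:H1→d1:-→d2:H0→d3:-→d4:-→d5:-→d6:-→d7:-→d8:-→d9:-→d10:-→d11:-→d12:-→d13:-→d14:-→d15:-→d16:H2→d17:-→d18:-→d19:-→d20:H3→d21:- -> H3
  add 123.212.201.0/24 -> H3 at depth 24
  lookup 142.73.32.0: bits 10001110010010010010 walk d0:H1→d1:-→d2:H0→d3:-→d4:-→d5:-→d6:-→d7:-→d8:-→d9:-→d10:-→d11:-→d12:-→d13:-→d14:-→d15:-→d16:H2→d17:-→d18:-→d19:-→d20:H3 -> H3
  add 174.0.0.0/8 -> H1 at depth 8
  lookup 123.212.192.108: bits 01111011110101001100 walk d0:H1→d1:-→d2:-→d3:-→d4:-→d5:-→d6:-→d7:-→d8:-→d9:-→d10:-→d11:-→d12:-→d13:-→d14:-→d15:-→d16:-→d17:-→d18:-→d19:-→d20:H0 -> H0
  add 174.50.97.240/28 -> H1 at depth 28
  add 123.212.201.0/24 -> H0 at depth 24
  add 123.0.0.0/8 -> H0 at depth 8
  del 0.0.0.0/0 (clear depth 0)
  lookup 251.226.77.172: bits 1 walk d0:-→d1:- -> no-route

== LOOKUPS ==
["H1","H1","no-route","H2","H0","H1","H0","H3","H0","H3","H3","H0","no-route"]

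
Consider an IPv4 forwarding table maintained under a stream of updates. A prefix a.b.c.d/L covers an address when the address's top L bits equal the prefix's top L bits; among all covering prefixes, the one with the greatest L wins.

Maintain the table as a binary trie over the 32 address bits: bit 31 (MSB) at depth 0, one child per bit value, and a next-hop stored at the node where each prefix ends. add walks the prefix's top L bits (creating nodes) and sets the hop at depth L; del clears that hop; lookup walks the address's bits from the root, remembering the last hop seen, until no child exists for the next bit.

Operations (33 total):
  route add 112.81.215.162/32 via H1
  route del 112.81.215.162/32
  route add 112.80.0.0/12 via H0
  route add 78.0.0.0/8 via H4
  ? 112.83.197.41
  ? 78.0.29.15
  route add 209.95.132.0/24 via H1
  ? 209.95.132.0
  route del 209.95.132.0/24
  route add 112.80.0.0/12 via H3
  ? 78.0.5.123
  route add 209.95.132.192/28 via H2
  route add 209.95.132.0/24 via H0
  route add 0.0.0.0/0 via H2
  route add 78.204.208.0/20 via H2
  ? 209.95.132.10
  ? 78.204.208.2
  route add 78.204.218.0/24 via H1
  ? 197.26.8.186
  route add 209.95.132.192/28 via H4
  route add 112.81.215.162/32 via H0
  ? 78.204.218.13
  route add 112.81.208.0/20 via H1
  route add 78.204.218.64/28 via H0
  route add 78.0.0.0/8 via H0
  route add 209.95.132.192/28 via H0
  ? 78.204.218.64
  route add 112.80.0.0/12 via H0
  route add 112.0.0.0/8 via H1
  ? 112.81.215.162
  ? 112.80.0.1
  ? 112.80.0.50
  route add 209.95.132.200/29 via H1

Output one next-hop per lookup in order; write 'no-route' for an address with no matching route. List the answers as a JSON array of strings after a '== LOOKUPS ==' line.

Apply in order:
  add 112.81.215.162/32 -> H1 at depth 32
  del 112.81.215.162/32 (clear depth 32)
  add 112.80.0.0/12 -> H0 at depth 12
  add 78.0.0.0/8 -> H4 at depth 8
  Q 112.83.197.41: descend 01110000010100 ; hops seen [H0] ; pick H0
  Q 78.0.29.15: descend 01001110 ; hops seen [H4] ; pick H4
  add 209.95.132.0/24 -> H1 at depth 24
  Q 209.95.132.0: descend 110100010101111110000100 ; hops seen [H1] ; pick H1
  del 209.95.132.0/24 (clear depth 24)
  add 112.80.0.0/12 -> H3 at depth 12
  Q 78.0.5.123: descend 01001110 ; hops seen [H4] ; pick H4
  add 209.95.132.192/28 -> H2 at depth 28
  add 209.95.132.0/24 -> H0 at depth 24
  add 0.0.0.0/0 -> H2 at depth 0
  add 78.204.208.0/20 -> H2 at depth 20
  Q 209.95.132.10: descend 110100010101111110000100 ; hops seen [H2,H0] ; pick H0
  Q 78.204.208.2: descend 01001110110011001101 ; hops seen [H2,H4,H2] ; pick H2
  add 78.204.218.0/24 -> H1 at depth 24
  Q 197.26.8.186: descend 110 ; hops seen [H2] ; pick H2
  add 209.95.132.192/28 -> H4 at depth 28
  add 112.81.215.162/32 -> H0 at depth 32
  Q 78.204.218.13: descend 010011101100110011011010 ; hops seen [H2,H4,H2,H1] ; pick H1
  add 112.81.208.0/20 -> H1 at depth 20
  add 78.204.218.64/28 -> H0 at depth 28
  add 78.0.0.0/8 -> H0 at depth 8
  add 209.95.132.192/28 -> H0 at depth 28
  Q 78.204.218.64: descend 0100111011001100110110100100 ; hops seen [H2,H0,H2,H1,H0] ; pick H0
  add 112.80.0.0/12 -> H0 at depth 12
  add 112.0.0.0/8 -> H1 at depth 8
  Q 112.81.215.162: descend 01110000010100011101011110100010 ; hops seen [H2,H1,H0,H1,H0] ; pick H0
  Q 112.80.0.1: descend 011100000101000 ; hops seen [H2,H1,H0] ; pick H0
  Q 112.80.0.50: descend 011100000101000 ; hops seen [H2,H1,H0] ; pick H0
  add 209.95.132.200/29 -> H1 at depth 29

== LOOKUPS ==
["H0","H4","H1","H4","H0","H2","H2","H1","H0","H0","H0","H0"]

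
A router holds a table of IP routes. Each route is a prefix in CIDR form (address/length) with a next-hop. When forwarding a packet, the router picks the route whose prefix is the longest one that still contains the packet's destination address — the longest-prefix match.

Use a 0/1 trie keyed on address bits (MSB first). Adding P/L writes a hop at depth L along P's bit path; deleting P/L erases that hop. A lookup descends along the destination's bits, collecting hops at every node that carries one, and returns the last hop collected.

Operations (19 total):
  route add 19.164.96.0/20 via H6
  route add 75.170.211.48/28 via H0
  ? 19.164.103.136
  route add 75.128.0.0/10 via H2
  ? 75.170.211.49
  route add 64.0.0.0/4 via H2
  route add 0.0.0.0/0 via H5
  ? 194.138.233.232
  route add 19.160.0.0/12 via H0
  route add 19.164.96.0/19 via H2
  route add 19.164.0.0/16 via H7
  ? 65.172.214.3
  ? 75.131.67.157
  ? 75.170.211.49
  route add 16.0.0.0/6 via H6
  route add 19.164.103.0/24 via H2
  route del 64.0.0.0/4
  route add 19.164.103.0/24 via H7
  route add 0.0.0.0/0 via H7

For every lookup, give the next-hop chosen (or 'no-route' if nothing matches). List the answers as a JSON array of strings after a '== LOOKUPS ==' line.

Process each operation:
  + 19.164.96.0/20 (H6) depth=20
  + 75.170.211.48/28 (H0) depth=28
  lookup 19.164.103.136: bits 00010011101001000110 walk d0:-→d1:-→d2:-→d3:-→d4:-→d5:-→d6:-→d7:-→d8:-→d9:-→d10:-→d11:-→d12:-→d13:-→d14:-→d15:-→d16:-→d17:-→d18:-→d19:-→d20:H6 -> H6
  + 75.128.0.0/10 (H2) depth=10
  lookup 75.170.211.49: bits 0100101110101010110100110011 walk d0:-→d1:-→d2:-→d3:-→d4:-→d5:-→d6:-→d7:-→d8:-→d9:-→d10:H2→d11:-→d12:-→d13:-→d14:-→d15:-→d16:-→d17:-→d18:-→d19:-→d20:-→d21:-→d22:-→d23:-→d24:-→d25:-→d26:-→d27:-→d28:H0 -> H0
  + 64.0.0.0/4 (H2) depth=4
  + 0.0.0.0/0 (H5) depth=0
  lookup 194.138.233.232: bits ε walk d0:H5 -> H5
  + 19.160.0.0/12 (H0) depth=12
  + 19.164.96.0/19 (H2) depth=19
  + 19.164.0.0/16 (H7) depth=16
  lookup 65.172.214.3: bits 0100 walk d0:H5→d1:-→d2:-→d3:-→d4:H2 -> H2
  lookup 75.131.67.157: bits 0100101110 walk d0:H5→d1:-→d2:-→d3:-→d4:H2→d5:-→d6:-→d7:-→d8:-→d9:-→d10:H2 -> H2
  lookup 75.170.211.49: bits 0100101110101010110100110011 walk d0:H5→d1:-→d2:-→d3:-→d4:H2→d5:-→d6:-→d7:-→d8:-→d9:-→d10:H2→d11:-→d12:-→d13:-→d14:-→d15:-→d16:-→d17:-→d18:-→d19:-→d20:-→d21:-→d22:-→d23:-→d24:-→d25:-→d26:-→d27:-→d28:H0 -> H0
  + 16.0.0.0/6 (H6) depth=6
  + 19.164.103.0/24 (H2) depth=24
  del 64.0.0.0/4 (clear depth 4)
  + 19.164.103.0/24 (H7) depth=24
  + 0.0.0.0/0 (H7) depth=0

== LOOKUPS ==
["H6","H0","H5","H2","H2","H0"]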